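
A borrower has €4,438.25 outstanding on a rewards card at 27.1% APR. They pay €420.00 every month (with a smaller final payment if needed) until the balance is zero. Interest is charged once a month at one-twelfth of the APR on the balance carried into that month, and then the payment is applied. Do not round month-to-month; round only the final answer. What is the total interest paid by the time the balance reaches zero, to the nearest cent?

Monthly rate r = 27.1%/12 = 2.25833% = 0.0225833.
Payoff takes n = ⌈−ln(1 − rB₀/P)/ln(1+r)⌉ = ⌈12.209⌉ = 13 payments; the last is €88.59.
Total paid = 12·€420.00 + €88.59 = €5,128.59.
Total interest = total paid − principal = €5,128.59 − €4,438.25 = €690.34.

€690.34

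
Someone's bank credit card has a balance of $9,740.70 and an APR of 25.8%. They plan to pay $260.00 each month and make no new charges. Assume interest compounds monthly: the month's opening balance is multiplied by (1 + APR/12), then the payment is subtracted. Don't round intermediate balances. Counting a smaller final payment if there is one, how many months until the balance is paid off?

77 payments

Monthly rate r = 25.8%/12 = 2.15% = 0.0215.
Recurrence: B ← B·(1+r) − $260.00.
Month 1: interest $209.43; balance after payment $9,690.13.
Month 2: interest $208.34; balance after payment $9,638.46.
Closed form: n = −ln(1 − rB₀/P)/ln(1+r) = −ln(0.19452)/ln(1.0215) ≈ 76.966, so the balance reaches zero during payment 77.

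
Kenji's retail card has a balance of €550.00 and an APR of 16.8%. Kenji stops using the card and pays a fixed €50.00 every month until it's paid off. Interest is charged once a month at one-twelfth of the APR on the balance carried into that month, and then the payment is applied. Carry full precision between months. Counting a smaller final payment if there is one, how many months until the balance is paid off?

Monthly rate r = 16.8%/12 = 1.4% = 0.014.
Recurrence: B ← B·(1+r) − €50.00.
Month 1: interest €7.70; balance after payment €507.70.
Month 2: interest €7.11; balance after payment €464.81.
Closed form: n = −ln(1 − rB₀/P)/ln(1+r) = −ln(0.846)/ln(1.014) ≈ 12.029, so the balance reaches zero during payment 13.

13 months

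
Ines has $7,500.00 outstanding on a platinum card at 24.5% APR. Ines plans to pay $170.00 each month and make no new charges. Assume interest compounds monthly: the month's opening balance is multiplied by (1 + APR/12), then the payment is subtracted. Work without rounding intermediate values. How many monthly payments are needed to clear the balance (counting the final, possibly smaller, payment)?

Monthly rate r = 24.5%/12 = 2.04167% = 0.0204167.
Recurrence: B ← B·(1+r) − $170.00.
Month 1: interest $153.12; balance after payment $7,483.12.
Month 2: interest $152.78; balance after payment $7,465.91.
Closed form: n = −ln(1 − rB₀/P)/ln(1+r) = −ln(0.099265)/ln(1.02042) ≈ 114.292, so the balance reaches zero during payment 115.

115 payments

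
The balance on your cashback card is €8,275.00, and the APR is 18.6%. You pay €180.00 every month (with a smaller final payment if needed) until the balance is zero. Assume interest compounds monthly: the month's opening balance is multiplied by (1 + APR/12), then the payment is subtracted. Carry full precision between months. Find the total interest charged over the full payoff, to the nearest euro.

Monthly rate r = 18.6%/12 = 1.55% = 0.0155.
Payoff takes n = ⌈−ln(1 − rB₀/P)/ln(1+r)⌉ = ⌈81.059⌉ = 82 payments; the last is €10.66.
Total paid = 81·€180.00 + €10.66 = €14,590.66.
Total interest = total paid − principal = €14,590.66 − €8,275.00 = €6,315.66.

€6,316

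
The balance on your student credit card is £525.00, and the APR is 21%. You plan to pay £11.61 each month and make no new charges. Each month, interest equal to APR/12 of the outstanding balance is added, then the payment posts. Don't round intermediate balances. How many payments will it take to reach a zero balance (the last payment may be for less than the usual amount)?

91 payments

Monthly rate r = 21%/12 = 1.75% = 0.0175.
Recurrence: B ← B·(1+r) − £11.61.
Month 1: interest £9.19; balance after payment £522.58.
Month 2: interest £9.15; balance after payment £520.11.
Closed form: n = −ln(1 − rB₀/P)/ln(1+r) = −ln(0.20866)/ln(1.0175) ≈ 90.328, so the balance reaches zero during payment 91.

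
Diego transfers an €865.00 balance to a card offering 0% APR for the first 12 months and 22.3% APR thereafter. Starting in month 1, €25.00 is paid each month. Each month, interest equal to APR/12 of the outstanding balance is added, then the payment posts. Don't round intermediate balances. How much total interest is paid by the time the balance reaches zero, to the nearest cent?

Promo months 1–12 at r₀ = 0%/12 = 0; months 13+ at r₁ = 22.3%/12 = 0.0185833.
After month 12 (no interest yet): B = €865.00 − 12·€25.00 = €565.00.
Then at r₁ with €25.00/mo: n₂ = −ln(1 − r₁·B/P)/ln(1+r₁) ≈ 29.58 → 30 more payments.
Total paid = 41·€25.00 + €14.62 = €1,039.62; interest = €1,039.62 − €865.00 = €174.62.

€174.62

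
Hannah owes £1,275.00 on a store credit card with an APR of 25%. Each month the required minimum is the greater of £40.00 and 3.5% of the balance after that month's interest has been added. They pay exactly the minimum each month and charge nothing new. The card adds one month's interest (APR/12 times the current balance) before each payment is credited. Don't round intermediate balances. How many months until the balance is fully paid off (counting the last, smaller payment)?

52 months

Monthly rate r = 25%/12 = 2.08333% = 0.0208333.
While 3.5% of the post-interest balance exceeds £40.00, each month B ← (B·(1+r))·(1 − 0.035), i.e. B shrinks by the factor (1+r)·0.965 = 0.9851.
This holds for months 1–9. Entering month 10 the balance is £1,113.91; 3.5% of the post-interest balance is now below £40.00, so the flat £40.00 minimum applies from here.
From month 10 a fixed £40.00 at rate r clears £1,113.91 in 43 more payments. Total: 9 + 43 = 52 months.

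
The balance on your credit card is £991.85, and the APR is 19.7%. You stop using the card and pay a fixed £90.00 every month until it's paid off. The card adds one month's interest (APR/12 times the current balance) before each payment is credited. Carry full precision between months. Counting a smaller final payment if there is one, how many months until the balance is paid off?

13 payments

Monthly rate r = 19.7%/12 = 1.64167% = 0.0164167.
Recurrence: B ← B·(1+r) − £90.00.
Month 1: interest £16.28; balance after payment £918.13.
Month 2: interest £15.07; balance after payment £843.21.
Closed form: n = −ln(1 − rB₀/P)/ln(1+r) = −ln(0.81908)/ln(1.01642) ≈ 12.256, so the balance reaches zero during payment 13.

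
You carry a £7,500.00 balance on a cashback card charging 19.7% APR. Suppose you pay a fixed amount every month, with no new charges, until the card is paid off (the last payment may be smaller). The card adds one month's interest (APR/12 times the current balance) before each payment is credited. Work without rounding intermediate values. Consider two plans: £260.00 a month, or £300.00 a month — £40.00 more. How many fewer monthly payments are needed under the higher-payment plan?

7 fewer payments

Monthly rate r = 19.7%/12 = 1.64167% = 0.0164167.
At £260.00/mo: n = ⌈−ln(1 − rB₀/P)/ln(1+r)⌉ = 40 payments (last £105.29); total interest = total paid − £7,500.00 = £2,745.29.
At £300.00/mo: 33 payments (last £134.57); total interest £2,234.57.
Payments saved = 40 − 33 = 7.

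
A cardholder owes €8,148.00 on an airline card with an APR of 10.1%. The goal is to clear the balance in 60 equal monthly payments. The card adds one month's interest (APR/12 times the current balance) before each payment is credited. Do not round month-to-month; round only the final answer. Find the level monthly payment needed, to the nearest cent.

€173.52

Monthly rate r = 10.1%/12 = 0.841667% = 0.00841667.
Level-payment amortization: P = B₀·r / (1 − (1+r)^(−n)) = 8148.00·0.00841667 / (1 − 1.00842^(−60)).
Denominator 1 − (1+r)^(−60) = 0.395217652.
P = 68.579 / 0.395217652 ≈ 173.52.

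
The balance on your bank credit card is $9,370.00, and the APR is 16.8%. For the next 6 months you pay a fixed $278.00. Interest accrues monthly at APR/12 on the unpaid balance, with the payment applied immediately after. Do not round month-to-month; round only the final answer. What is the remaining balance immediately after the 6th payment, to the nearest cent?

$8,457.67

Monthly rate r = 16.8%/12 = 1.4% = 0.014.
Each month: B ← B·(1+r) − $278.00.
Month 1: interest $131.18; balance after payment $9,223.18.
Month 2: interest $129.12; balance after payment $9,074.30.
Month 3: interest $127.04; balance after payment $8,923.34.
Month 4: interest $124.93; balance after payment $8,770.27.
Month 5: interest $122.78; balance after payment $8,615.06.
Month 6: interest $120.61; balance after payment $8,457.67.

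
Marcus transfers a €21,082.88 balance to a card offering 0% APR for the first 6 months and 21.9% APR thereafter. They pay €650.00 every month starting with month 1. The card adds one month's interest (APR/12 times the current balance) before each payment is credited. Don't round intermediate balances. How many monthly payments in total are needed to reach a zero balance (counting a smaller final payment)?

Promo months 1–6 at r₀ = 0%/12 = 0; months 7+ at r₁ = 21.9%/12 = 0.01825.
After month 6 (no interest yet): B = €21,082.88 − 6·€650.00 = €17,182.88.
Then at r₁ with €650.00/mo: n₂ = −ln(1 − r₁·B/P)/ln(1+r₁) ≈ 36.42 → 37 more payments.

43 payments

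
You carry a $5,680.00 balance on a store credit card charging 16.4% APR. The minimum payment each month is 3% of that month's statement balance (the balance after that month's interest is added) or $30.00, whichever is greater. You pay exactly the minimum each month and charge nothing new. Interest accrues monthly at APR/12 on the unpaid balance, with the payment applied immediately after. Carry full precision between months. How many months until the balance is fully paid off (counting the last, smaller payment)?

148 months

Monthly rate r = 16.4%/12 = 1.36667% = 0.0136667.
While 3% of the post-interest balance exceeds $30.00, each month B ← (B·(1+r))·(1 − 0.03), i.e. B shrinks by the factor (1+r)·0.97 = 0.98326.
This holds for months 1–104. Entering month 105 the balance is $981.08; 3% of the post-interest balance is now below $30.00, so the flat $30.00 minimum applies from here.
From month 105 a fixed $30.00 at rate r clears $981.08 in 44 more payments. Total: 104 + 44 = 148 months.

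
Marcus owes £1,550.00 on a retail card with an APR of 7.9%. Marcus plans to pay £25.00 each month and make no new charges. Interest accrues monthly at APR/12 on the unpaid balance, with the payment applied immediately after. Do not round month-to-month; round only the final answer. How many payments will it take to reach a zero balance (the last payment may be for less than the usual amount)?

Monthly rate r = 7.9%/12 = 0.658333% = 0.00658333.
Recurrence: B ← B·(1+r) − £25.00.
Month 1: interest £10.20; balance after payment £1,535.20.
Month 2: interest £10.11; balance after payment £1,520.31.
Closed form: n = −ln(1 − rB₀/P)/ln(1+r) = −ln(0.59183)/ln(1.00658) ≈ 79.937, so the balance reaches zero during payment 80.

80 payments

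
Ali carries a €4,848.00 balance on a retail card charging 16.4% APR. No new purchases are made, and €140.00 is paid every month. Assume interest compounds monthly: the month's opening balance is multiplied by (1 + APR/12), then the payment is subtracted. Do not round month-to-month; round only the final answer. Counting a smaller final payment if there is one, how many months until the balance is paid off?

48 payments

Monthly rate r = 16.4%/12 = 1.36667% = 0.0136667.
Recurrence: B ← B·(1+r) − €140.00.
Month 1: interest €66.26; balance after payment €4,774.26.
Month 2: interest €65.25; balance after payment €4,699.50.
Closed form: n = −ln(1 − rB₀/P)/ln(1+r) = −ln(0.52674)/ln(1.01367) ≈ 47.225, so the balance reaches zero during payment 48.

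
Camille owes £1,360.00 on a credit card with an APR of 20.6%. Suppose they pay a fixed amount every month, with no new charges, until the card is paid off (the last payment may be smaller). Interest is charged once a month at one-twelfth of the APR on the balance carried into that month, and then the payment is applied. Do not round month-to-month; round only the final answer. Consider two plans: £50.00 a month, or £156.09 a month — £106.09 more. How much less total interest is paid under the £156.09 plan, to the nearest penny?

Monthly rate r = 20.6%/12 = 1.71667% = 0.0171667.
At £50.00/mo: n = ⌈−ln(1 − rB₀/P)/ln(1+r)⌉ = 37 payments (last £48.05); total interest = total paid − £1,360.00 = £488.05.
At £156.09/mo: 10 payments (last £81.27); total interest £126.08.
Interest saved = £488.05 − £126.08 = £361.97.

£361.97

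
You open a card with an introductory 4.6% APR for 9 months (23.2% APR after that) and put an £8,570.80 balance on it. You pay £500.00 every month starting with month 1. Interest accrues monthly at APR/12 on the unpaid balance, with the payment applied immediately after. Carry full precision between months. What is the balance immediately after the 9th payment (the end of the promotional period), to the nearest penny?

£4,301.45

Promo months 1–9 at r₀ = 4.6%/12 = 0.00383333; months 10+ at r₁ = 23.2%/12 = 0.0193333.
After month 9: iterate B ← B·(1+r₀) − £500.00 for 9 months → £4,301.45.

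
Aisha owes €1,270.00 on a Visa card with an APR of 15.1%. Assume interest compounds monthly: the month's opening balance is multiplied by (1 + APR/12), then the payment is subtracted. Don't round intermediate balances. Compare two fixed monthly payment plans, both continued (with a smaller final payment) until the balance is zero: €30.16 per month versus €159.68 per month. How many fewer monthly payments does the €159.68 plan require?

52 fewer payments

Monthly rate r = 15.1%/12 = 1.25833% = 0.0125833.
At €30.16/mo: n = ⌈−ln(1 − rB₀/P)/ln(1+r)⌉ = 61 payments (last €10.78); total interest = total paid − €1,270.00 = €550.38.
At €159.68/mo: 9 payments (last €69.34); total interest €76.78.
Payments saved = 61 − 9 = 52.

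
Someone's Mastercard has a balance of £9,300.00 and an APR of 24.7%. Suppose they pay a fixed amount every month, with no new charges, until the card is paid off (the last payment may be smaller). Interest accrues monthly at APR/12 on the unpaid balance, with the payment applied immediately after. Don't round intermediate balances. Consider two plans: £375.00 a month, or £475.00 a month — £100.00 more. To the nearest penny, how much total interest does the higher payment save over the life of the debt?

Monthly rate r = 24.7%/12 = 2.05833% = 0.0205833.
At £375.00/mo: n = ⌈−ln(1 − rB₀/P)/ln(1+r)⌉ = 36 payments (last £22.30); total interest = total paid − £9,300.00 = £3,847.30.
At £475.00/mo: 26 payments (last £152.10); total interest £2,727.10.
Interest saved = £3,847.30 − £2,727.10 = £1,120.20.

£1,120.20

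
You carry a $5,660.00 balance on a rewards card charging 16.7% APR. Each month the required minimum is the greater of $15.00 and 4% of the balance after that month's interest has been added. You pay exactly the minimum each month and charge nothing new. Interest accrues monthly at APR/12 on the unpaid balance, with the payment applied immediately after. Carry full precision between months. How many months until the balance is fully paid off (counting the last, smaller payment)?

Monthly rate r = 16.7%/12 = 1.39167% = 0.0139167.
While 4% of the post-interest balance exceeds $15.00, each month B ← (B·(1+r))·(1 − 0.04), i.e. B shrinks by the factor (1+r)·0.96 = 0.97336.
This holds for months 1–102. Entering month 103 the balance is $360.34; 4% of the post-interest balance is now below $15.00, so the flat $15.00 minimum applies from here.
From month 103 a fixed $15.00 at rate r clears $360.34 in 30 more payments. Total: 102 + 30 = 132 months.

132 months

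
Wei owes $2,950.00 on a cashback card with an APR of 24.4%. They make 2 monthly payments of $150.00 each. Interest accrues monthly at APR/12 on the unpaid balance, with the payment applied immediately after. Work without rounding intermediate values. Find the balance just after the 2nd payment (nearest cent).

$2,768.14

Monthly rate r = 24.4%/12 = 2.03333% = 0.0203333.
Each month: B ← B·(1+r) − $150.00.
Month 1: interest $59.98; balance after payment $2,859.98.
Month 2: interest $58.15; balance after payment $2,768.14.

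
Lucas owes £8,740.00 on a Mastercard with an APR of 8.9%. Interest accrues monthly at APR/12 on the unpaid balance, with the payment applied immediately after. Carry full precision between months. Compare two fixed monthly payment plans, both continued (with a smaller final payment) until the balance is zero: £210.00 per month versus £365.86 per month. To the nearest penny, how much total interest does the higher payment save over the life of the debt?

Monthly rate r = 8.9%/12 = 0.741667% = 0.00741667.
At £210.00/mo: n = ⌈−ln(1 − rB₀/P)/ln(1+r)⌉ = 50 payments (last £200.93); total interest = total paid − £8,740.00 = £1,750.93.
At £365.86/mo: 27 payments (last £143.48); total interest £915.84.
Interest saved = £1,750.93 − £915.84 = £835.09.

£835.09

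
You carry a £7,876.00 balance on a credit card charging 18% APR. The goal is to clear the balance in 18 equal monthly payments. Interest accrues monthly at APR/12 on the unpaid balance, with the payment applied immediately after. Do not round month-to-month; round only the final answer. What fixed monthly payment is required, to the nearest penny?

Monthly rate r = 18%/12 = 1.5% = 0.015.
Level-payment amortization: P = B₀·r / (1 − (1+r)^(−n)) = 7876.00·0.015 / (1 − 1.015^(−18)).
Denominator 1 − (1+r)^(−18) = 0.235088413.
P = 118.14 / 0.235088413 ≈ 502.53.

£502.53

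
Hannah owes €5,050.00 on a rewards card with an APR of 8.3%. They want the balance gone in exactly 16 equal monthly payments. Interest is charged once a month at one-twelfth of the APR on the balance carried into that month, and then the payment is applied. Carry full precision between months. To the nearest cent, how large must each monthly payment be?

€334.50

Monthly rate r = 8.3%/12 = 0.691667% = 0.00691667.
Level-payment amortization: P = B₀·r / (1 − (1+r)^(−n)) = 5050.00·0.00691667 / (1 − 1.00692^(−16)).
Denominator 1 − (1+r)^(−16) = 0.104421768.
P = 34.9292 / 0.104421768 ≈ 334.50.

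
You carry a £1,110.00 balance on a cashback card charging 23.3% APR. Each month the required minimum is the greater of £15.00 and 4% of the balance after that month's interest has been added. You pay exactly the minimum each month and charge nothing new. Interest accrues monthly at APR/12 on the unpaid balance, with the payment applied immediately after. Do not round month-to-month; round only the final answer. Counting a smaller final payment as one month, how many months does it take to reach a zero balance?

85 months

Monthly rate r = 23.3%/12 = 1.94167% = 0.0194167.
While 4% of the post-interest balance exceeds £15.00, each month B ← (B·(1+r))·(1 − 0.04), i.e. B shrinks by the factor (1+r)·0.96 = 0.97864.
This holds for months 1–52. Entering month 53 the balance is £361.17; 4% of the post-interest balance is now below £15.00, so the flat £15.00 minimum applies from here.
From month 53 a fixed £15.00 at rate r clears £361.17 in 33 more payments. Total: 52 + 33 = 85 months.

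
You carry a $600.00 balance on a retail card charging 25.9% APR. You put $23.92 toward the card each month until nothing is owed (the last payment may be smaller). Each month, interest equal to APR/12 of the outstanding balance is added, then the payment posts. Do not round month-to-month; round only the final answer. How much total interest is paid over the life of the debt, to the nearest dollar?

Monthly rate r = 25.9%/12 = 2.15833% = 0.0215833.
Payoff takes n = ⌈−ln(1 − rB₀/P)/ln(1+r)⌉ = ⌈36.507⌉ = 37 payments; the last is $12.18.
Total paid = 36·$23.92 + $12.18 = $873.30.
Total interest = total paid − principal = $873.30 − $600.00 = $273.30.

$273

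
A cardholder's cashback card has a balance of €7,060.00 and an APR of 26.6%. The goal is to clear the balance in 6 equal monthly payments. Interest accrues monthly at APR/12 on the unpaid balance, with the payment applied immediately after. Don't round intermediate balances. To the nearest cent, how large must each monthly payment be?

€1,269.62

Monthly rate r = 26.6%/12 = 2.21667% = 0.0221667.
Level-payment amortization: P = B₀·r / (1 − (1+r)^(−n)) = 7060.00·0.0221667 / (1 − 1.02217^(−6)).
Denominator 1 − (1+r)^(−6) = 0.123262235.
P = 156.497 / 0.123262235 ≈ 1269.62.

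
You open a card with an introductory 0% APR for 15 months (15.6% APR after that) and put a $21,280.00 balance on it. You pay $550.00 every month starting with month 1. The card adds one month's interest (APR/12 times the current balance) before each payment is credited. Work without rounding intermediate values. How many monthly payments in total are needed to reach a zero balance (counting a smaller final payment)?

Promo months 1–15 at r₀ = 0%/12 = 0; months 16+ at r₁ = 15.6%/12 = 0.013.
After month 15 (no interest yet): B = $21,280.00 − 15·$550.00 = $13,030.00.
Then at r₁ with $550.00/mo: n₂ = −ln(1 − r₁·B/P)/ln(1+r₁) ≈ 28.50 → 29 more payments.

44 months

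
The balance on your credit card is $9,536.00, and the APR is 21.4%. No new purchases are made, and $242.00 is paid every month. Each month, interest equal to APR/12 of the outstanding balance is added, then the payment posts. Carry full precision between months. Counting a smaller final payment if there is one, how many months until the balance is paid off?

Monthly rate r = 21.4%/12 = 1.78333% = 0.0178333.
Recurrence: B ← B·(1+r) − $242.00.
Month 1: interest $170.06; balance after payment $9,464.06.
Month 2: interest $168.78; balance after payment $9,390.83.
Closed form: n = −ln(1 − rB₀/P)/ln(1+r) = −ln(0.29728)/ln(1.01783) ≈ 68.628, so the balance reaches zero during payment 69.

69 months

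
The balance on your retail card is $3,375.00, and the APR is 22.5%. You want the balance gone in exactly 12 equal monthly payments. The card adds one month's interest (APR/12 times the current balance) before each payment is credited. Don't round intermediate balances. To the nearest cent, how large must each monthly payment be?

Monthly rate r = 22.5%/12 = 1.875% = 0.01875.
Level-payment amortization: P = B₀·r / (1 − (1+r)^(−n)) = 3375.00·0.01875 / (1 − 1.01875^(−12)).
Denominator 1 − (1+r)^(−12) = 0.19981844.
P = 63.2812 / 0.19981844 ≈ 316.69.

$316.69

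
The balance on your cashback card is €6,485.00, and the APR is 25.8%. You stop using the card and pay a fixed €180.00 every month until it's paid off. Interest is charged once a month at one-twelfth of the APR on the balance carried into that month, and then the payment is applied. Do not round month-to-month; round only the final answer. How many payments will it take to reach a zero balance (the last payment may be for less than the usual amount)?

Monthly rate r = 25.8%/12 = 2.15% = 0.0215.
Recurrence: B ← B·(1+r) − €180.00.
Month 1: interest €139.43; balance after payment €6,444.43.
Month 2: interest €138.56; balance after payment €6,402.98.
Closed form: n = −ln(1 − rB₀/P)/ln(1+r) = −ln(0.2254)/ln(1.0215) ≈ 70.038, so the balance reaches zero during payment 71.

71 months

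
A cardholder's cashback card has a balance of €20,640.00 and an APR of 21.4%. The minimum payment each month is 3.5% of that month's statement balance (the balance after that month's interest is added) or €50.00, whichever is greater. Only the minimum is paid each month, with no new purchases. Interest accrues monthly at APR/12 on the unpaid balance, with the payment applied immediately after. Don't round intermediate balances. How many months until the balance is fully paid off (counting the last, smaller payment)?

Monthly rate r = 21.4%/12 = 1.78333% = 0.0178333.
While 3.5% of the post-interest balance exceeds €50.00, each month B ← (B·(1+r))·(1 − 0.035), i.e. B shrinks by the factor (1+r)·0.965 = 0.98221.
This holds for months 1–150. Entering month 151 the balance is €1,397.36; 3.5% of the post-interest balance is now below €50.00, so the flat €50.00 minimum applies from here.
From month 151 a fixed €50.00 at rate r clears €1,397.36 in 40 more payments. Total: 150 + 40 = 190 months.

190 months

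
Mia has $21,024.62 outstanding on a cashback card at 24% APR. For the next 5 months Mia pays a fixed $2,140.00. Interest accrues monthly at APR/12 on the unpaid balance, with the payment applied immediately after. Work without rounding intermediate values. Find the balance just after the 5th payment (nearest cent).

$12,076.23

Monthly rate r = 24%/12 = 2% = 0.02.
Each month: B ← B·(1+r) − $2,140.00.
Month 1: interest $420.49; balance after payment $19,305.11.
Month 2: interest $386.10; balance after payment $17,551.21.
Month 3: interest $351.02; balance after payment $15,762.24.
Month 4: interest $315.24; balance after payment $13,937.48.
Month 5: interest $278.75; balance after payment $12,076.23.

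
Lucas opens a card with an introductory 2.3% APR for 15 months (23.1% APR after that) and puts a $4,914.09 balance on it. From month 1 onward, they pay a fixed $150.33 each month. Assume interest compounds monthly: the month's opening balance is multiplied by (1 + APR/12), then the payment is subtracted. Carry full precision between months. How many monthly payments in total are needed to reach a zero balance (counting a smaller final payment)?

38 payments

Promo months 1–15 at r₀ = 2.3%/12 = 0.00191667; months 16+ at r₁ = 23.1%/12 = 0.01925.
After month 15: iterate B ← B·(1+r₀) − $150.33 for 15 months → $2,771.82.
Then at r₁ with $150.33/mo: n₂ = −ln(1 − r₁·B/P)/ln(1+r₁) ≈ 22.99 → 23 more payments.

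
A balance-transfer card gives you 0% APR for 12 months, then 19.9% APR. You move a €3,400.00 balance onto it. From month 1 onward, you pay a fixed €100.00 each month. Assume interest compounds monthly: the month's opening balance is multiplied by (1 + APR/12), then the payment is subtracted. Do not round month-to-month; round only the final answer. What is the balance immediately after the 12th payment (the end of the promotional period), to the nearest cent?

€2,200.00

Promo months 1–12 at r₀ = 0%/12 = 0; months 13+ at r₁ = 19.9%/12 = 0.0165833.
After month 12 (no interest yet): B = €3,400.00 − 12·€100.00 = €2,200.00.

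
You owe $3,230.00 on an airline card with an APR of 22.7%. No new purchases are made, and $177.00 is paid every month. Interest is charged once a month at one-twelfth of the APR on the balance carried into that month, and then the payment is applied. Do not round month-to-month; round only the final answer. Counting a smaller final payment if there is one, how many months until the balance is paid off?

Monthly rate r = 22.7%/12 = 1.89167% = 0.0189167.
Recurrence: B ← B·(1+r) − $177.00.
Month 1: interest $61.10; balance after payment $3,114.10.
Month 2: interest $58.91; balance after payment $2,996.01.
Closed form: n = −ln(1 − rB₀/P)/ln(1+r) = −ln(0.6548)/ln(1.01892) ≈ 22.595, so the balance reaches zero during payment 23.

23 payments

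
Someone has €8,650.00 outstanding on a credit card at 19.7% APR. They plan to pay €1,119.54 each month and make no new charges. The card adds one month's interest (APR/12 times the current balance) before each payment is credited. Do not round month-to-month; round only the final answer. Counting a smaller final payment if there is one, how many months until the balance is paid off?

9 payments

Monthly rate r = 19.7%/12 = 1.64167% = 0.0164167.
Recurrence: B ← B·(1+r) − €1,119.54.
Month 1: interest €142.00; balance after payment €7,672.46.
Month 2: interest €125.96; balance after payment €6,678.88.
Closed form: n = −ln(1 − rB₀/P)/ln(1+r) = −ln(0.87316)/ln(1.01642) ≈ 8.330, so the balance reaches zero during payment 9.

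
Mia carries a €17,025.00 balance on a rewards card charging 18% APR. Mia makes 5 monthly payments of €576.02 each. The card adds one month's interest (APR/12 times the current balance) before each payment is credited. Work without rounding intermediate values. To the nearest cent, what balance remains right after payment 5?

Monthly rate r = 18%/12 = 1.5% = 0.015.
Each month: B ← B·(1+r) − €576.02.
Month 1: interest €255.38; balance after payment €16,704.35.
Month 2: interest €250.57; balance after payment €16,378.90.
Month 3: interest €245.68; balance after payment €16,048.56.
Month 4: interest €240.73; balance after payment €15,713.27.
Month 5: interest €235.70; balance after payment €15,372.95.

€15,372.95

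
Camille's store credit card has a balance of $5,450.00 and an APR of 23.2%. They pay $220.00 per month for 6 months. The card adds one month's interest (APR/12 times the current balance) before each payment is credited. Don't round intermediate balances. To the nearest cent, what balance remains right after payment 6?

Monthly rate r = 23.2%/12 = 1.93333% = 0.0193333.
Each month: B ← B·(1+r) − $220.00.
Month 1: interest $105.37; balance after payment $5,335.37.
Month 2: interest $103.15; balance after payment $5,218.52.
Month 3: interest $100.89; balance after payment $5,099.41.
Month 4: interest $98.59; balance after payment $4,978.00.
Month 5: interest $96.24; balance after payment $4,854.24.
Month 6: interest $93.85; balance after payment $4,728.09.

$4,728.09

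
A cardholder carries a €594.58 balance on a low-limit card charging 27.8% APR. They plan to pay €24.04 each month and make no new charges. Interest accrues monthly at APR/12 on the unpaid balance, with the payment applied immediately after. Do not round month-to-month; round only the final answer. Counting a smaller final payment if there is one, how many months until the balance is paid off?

Monthly rate r = 27.8%/12 = 2.31667% = 0.0231667.
Recurrence: B ← B·(1+r) − €24.04.
Month 1: interest €13.77; balance after payment €584.31.
Month 2: interest €13.54; balance after payment €573.81.
Closed form: n = −ln(1 − rB₀/P)/ln(1+r) = −ln(0.42702)/ln(1.02317) ≈ 37.154, so the balance reaches zero during payment 38.

38 months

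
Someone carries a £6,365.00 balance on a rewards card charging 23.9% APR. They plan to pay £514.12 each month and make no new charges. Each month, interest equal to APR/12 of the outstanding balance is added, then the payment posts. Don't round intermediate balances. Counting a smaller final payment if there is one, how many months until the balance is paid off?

Monthly rate r = 23.9%/12 = 1.99167% = 0.0199167.
Recurrence: B ← B·(1+r) − £514.12.
Month 1: interest £126.77; balance after payment £5,977.65.
Month 2: interest £119.05; balance after payment £5,582.58.
Closed form: n = −ln(1 − rB₀/P)/ln(1+r) = −ln(0.75342)/ln(1.01992) ≈ 14.357, so the balance reaches zero during payment 15.

15 payments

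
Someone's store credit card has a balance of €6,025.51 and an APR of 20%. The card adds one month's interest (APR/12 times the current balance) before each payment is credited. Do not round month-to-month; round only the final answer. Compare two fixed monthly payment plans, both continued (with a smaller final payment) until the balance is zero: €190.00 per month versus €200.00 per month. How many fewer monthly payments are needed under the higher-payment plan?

3 fewer payments

Monthly rate r = 20%/12 = 1.66667% = 0.0166667.
At €190.00/mo: n = ⌈−ln(1 − rB₀/P)/ln(1+r)⌉ = 46 payments (last €93.86); total interest = total paid − €6,025.51 = €2,618.35.
At €200.00/mo: 43 payments (last €38.70); total interest €2,413.19.
Payments saved = 46 − 43 = 3.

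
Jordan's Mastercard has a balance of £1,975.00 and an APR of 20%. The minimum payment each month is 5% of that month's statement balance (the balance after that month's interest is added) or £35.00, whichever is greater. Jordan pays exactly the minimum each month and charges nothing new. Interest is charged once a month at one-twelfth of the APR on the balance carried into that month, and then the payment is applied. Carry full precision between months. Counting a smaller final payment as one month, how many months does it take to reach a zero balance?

55 months

Monthly rate r = 20%/12 = 1.66667% = 0.0166667.
While 5% of the post-interest balance exceeds £35.00, each month B ← (B·(1+r))·(1 − 0.05), i.e. B shrinks by the factor (1+r)·0.95 = 0.96583.
This holds for months 1–31. Entering month 32 the balance is £672.26; 5% of the post-interest balance is now below £35.00, so the flat £35.00 minimum applies from here.
From month 32 a fixed £35.00 at rate r clears £672.26 in 24 more payments. Total: 31 + 24 = 55 months.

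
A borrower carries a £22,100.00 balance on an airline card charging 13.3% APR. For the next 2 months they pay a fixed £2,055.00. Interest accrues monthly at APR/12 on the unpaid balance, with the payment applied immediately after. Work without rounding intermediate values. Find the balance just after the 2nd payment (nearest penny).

£18,459.82

Monthly rate r = 13.3%/12 = 1.10833% = 0.0110833.
Each month: B ← B·(1+r) − £2,055.00.
Month 1: interest £244.94; balance after payment £20,289.94.
Month 2: interest £224.88; balance after payment £18,459.82.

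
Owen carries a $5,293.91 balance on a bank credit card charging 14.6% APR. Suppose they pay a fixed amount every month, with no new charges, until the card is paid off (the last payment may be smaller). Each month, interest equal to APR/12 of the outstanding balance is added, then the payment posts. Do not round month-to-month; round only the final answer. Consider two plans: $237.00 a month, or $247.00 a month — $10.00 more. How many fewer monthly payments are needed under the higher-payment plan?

Monthly rate r = 14.6%/12 = 1.21667% = 0.0121667.
At $237.00/mo: n = ⌈−ln(1 − rB₀/P)/ln(1+r)⌉ = 27 payments (last $53.41); total interest = total paid − $5,293.91 = $921.50.
At $247.00/mo: 25 payments (last $243.14); total interest $877.23.
Payments saved = 27 − 25 = 2.

2 fewer payments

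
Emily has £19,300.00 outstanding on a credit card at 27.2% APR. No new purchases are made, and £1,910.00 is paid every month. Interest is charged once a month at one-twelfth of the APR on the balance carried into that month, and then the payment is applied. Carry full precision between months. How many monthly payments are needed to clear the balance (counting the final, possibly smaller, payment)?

Monthly rate r = 27.2%/12 = 2.26667% = 0.0226667.
Recurrence: B ← B·(1+r) − £1,910.00.
Month 1: interest £437.47; balance after payment £17,827.47.
Month 2: interest £404.09; balance after payment £16,321.56.
Closed form: n = −ln(1 − rB₀/P)/ln(1+r) = −ln(0.77096)/ln(1.02267) ≈ 11.605, so the balance reaches zero during payment 12.

12 payments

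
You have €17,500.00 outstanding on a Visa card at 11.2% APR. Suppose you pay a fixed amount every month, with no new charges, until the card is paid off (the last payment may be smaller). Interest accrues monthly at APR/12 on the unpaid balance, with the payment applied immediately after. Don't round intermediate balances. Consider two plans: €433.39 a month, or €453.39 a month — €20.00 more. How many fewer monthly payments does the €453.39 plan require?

Monthly rate r = 11.2%/12 = 0.933333% = 0.00933333.
At €433.39/mo: n = ⌈−ln(1 − rB₀/P)/ln(1+r)⌉ = 51 payments (last €396.87); total interest = total paid − €17,500.00 = €4,566.37.
At €453.39/mo: 49 payments (last €36.96); total interest €4,299.68.
Payments saved = 51 − 49 = 2.

2 fewer payments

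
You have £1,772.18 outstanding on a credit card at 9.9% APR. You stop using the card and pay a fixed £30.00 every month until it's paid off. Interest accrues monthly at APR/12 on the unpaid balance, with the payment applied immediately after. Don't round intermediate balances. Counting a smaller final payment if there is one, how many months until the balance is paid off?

82 months

Monthly rate r = 9.9%/12 = 0.825% = 0.00825.
Recurrence: B ← B·(1+r) − £30.00.
Month 1: interest £14.62; balance after payment £1,756.80.
Month 2: interest £14.49; balance after payment £1,741.29.
Closed form: n = −ln(1 − rB₀/P)/ln(1+r) = −ln(0.51265)/ln(1.00825) ≈ 81.323, so the balance reaches zero during payment 82.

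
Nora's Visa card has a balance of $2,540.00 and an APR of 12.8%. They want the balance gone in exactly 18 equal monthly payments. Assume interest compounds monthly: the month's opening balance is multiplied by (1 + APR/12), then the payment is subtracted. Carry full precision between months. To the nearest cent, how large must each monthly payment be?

$155.84

Monthly rate r = 12.8%/12 = 1.06667% = 0.0106667.
Level-payment amortization: P = B₀·r / (1 − (1+r)^(−n)) = 2540.00·0.0106667 / (1 − 1.01067^(−18)).
Denominator 1 − (1+r)^(−18) = 0.173853553.
P = 27.0933 / 0.173853553 ≈ 155.84.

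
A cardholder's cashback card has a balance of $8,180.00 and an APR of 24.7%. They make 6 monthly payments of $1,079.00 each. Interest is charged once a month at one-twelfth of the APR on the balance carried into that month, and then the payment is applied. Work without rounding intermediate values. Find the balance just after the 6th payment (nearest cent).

Monthly rate r = 24.7%/12 = 2.05833% = 0.0205833.
Each month: B ← B·(1+r) − $1,079.00.
Month 1: interest $168.37; balance after payment $7,269.37.
Month 2: interest $149.63; balance after payment $6,340.00.
Month 3: interest $130.50; balance after payment $5,391.50.
Month 4: interest $110.97; balance after payment $4,423.47.
Month 5: interest $91.05; balance after payment $3,435.52.
Month 6: interest $70.71; balance after payment $2,427.24.

$2,427.24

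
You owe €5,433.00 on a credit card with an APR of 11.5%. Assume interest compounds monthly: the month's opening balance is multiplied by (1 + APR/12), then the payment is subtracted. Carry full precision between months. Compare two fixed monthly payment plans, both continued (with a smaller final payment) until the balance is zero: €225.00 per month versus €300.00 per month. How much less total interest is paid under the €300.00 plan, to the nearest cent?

€213.28

Monthly rate r = 11.5%/12 = 0.958333% = 0.00958333.
At €225.00/mo: n = ⌈−ln(1 − rB₀/P)/ln(1+r)⌉ = 28 payments (last €134.11); total interest = total paid − €5,433.00 = €776.11.
At €300.00/mo: 20 payments (last €295.83); total interest €562.83.
Interest saved = €776.11 − €562.83 = €213.28.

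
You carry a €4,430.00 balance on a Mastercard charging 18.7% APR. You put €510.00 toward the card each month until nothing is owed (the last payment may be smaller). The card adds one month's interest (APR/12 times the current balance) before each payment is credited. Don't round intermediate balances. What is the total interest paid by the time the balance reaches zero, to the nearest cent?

€367.91

Monthly rate r = 18.7%/12 = 1.55833% = 0.0155833.
Payoff takes n = ⌈−ln(1 − rB₀/P)/ln(1+r)⌉ = ⌈9.406⌉ = 10 payments; the last is €207.91.
Total paid = 9·€510.00 + €207.91 = €4,797.91.
Total interest = total paid − principal = €4,797.91 − €4,430.00 = €367.91.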